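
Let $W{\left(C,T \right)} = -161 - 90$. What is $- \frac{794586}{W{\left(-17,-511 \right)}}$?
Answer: $\frac{794586}{251} \approx 3165.7$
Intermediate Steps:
$W{\left(C,T \right)} = -251$
$- \frac{794586}{W{\left(-17,-511 \right)}} = - \frac{794586}{-251} = \left(-794586\right) \left(- \frac{1}{251}\right) = \frac{794586}{251}$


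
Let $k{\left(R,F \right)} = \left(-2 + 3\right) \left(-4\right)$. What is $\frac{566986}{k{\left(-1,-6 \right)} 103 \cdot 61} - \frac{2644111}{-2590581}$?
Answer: $- \frac{701185680607}{32553240846} \approx -21.54$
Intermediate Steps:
$k{\left(R,F \right)} = -4$ ($k{\left(R,F \right)} = 1 \left(-4\right) = -4$)
$\frac{566986}{k{\left(-1,-6 \right)} 103 \cdot 61} - \frac{2644111}{-2590581} = \frac{566986}{\left(-4\right) 103 \cdot 61} - \frac{2644111}{-2590581} = \frac{566986}{\left(-412\right) 61} - - \frac{2644111}{2590581} = \frac{566986}{-25132} + \frac{2644111}{2590581} = 566986 \left(- \frac{1}{25132}\right) + \frac{2644111}{2590581} = - \frac{283493}{12566} + \frac{2644111}{2590581} = - \frac{701185680607}{32553240846}$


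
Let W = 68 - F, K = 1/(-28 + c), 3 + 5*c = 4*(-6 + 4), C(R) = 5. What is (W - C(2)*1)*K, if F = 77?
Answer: 70/151 ≈ 0.46358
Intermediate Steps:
c = -11/5 (c = -3/5 + (4*(-6 + 4))/5 = -3/5 + (4*(-2))/5 = -3/5 + (1/5)*(-8) = -3/5 - 8/5 = -11/5 ≈ -2.2000)
K = -5/151 (K = 1/(-28 - 11/5) = 1/(-151/5) = -5/151 ≈ -0.033113)
W = -9 (W = 68 - 1*77 = 68 - 77 = -9)
(W - C(2)*1)*K = (-9 - 1*5*1)*(-5/151) = (-9 - 5*1)*(-5/151) = (-9 - 5)*(-5/151) = -14*(-5/151) = 70/151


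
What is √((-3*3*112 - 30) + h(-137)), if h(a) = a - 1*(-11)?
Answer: 2*I*√291 ≈ 34.117*I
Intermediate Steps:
h(a) = 11 + a (h(a) = a + 11 = 11 + a)
√((-3*3*112 - 30) + h(-137)) = √((-3*3*112 - 30) + (11 - 137)) = √((-9*112 - 30) - 126) = √((-1008 - 30) - 126) = √(-1038 - 126) = √(-1164) = 2*I*√291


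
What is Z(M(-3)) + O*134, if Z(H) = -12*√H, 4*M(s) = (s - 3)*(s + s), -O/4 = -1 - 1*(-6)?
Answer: -2716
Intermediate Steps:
O = -20 (O = -4*(-1 - 1*(-6)) = -4*(-1 + 6) = -4*5 = -20)
M(s) = s*(-3 + s)/2 (M(s) = ((s - 3)*(s + s))/4 = ((-3 + s)*(2*s))/4 = (2*s*(-3 + s))/4 = s*(-3 + s)/2)
Z(M(-3)) + O*134 = -12*√((½)*(-3)*(-3 - 3)) - 20*134 = -12*√((½)*(-3)*(-6)) - 2680 = -12*√9 - 2680 = -12*3 - 2680 = -36 - 2680 = -2716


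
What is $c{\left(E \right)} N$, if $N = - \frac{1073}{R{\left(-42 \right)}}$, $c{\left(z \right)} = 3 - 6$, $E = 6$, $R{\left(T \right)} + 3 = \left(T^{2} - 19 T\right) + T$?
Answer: $\frac{1073}{839} \approx 1.2789$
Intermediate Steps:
$R{\left(T \right)} = -3 + T^{2} - 18 T$ ($R{\left(T \right)} = -3 + \left(\left(T^{2} - 19 T\right) + T\right) = -3 + \left(T^{2} - 18 T\right) = -3 + T^{2} - 18 T$)
$c{\left(z \right)} = -3$ ($c{\left(z \right)} = 3 - 6 = -3$)
$N = - \frac{1073}{2517}$ ($N = - \frac{1073}{-3 + \left(-42\right)^{2} - -756} = - \frac{1073}{-3 + 1764 + 756} = - \frac{1073}{2517} \approx -0.4263$)
$c{\left(E \right)} N = \left(-3\right) \left(- \frac{1073}{2517}\right) = \frac{1073}{839}$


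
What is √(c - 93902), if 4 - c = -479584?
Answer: 3*√42854 ≈ 621.04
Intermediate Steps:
c = 479588 (c = 4 - 1*(-479584) = 4 + 479584 = 479588)
√(c - 93902) = √(479588 - 93902) = √385686 = 3*√42854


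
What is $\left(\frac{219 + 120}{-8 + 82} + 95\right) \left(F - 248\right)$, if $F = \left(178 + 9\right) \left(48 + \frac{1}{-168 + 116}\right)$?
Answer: $\frac{3343086861}{3848} \approx 8.6879 \cdot 10^{5}$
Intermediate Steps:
$F = \frac{466565}{52}$ ($F = 187 \left(48 + \frac{1}{-52}\right) = 187 \left(48 - \frac{1}{52}\right) = 187 \cdot \frac{2495}{52} = \frac{466565}{52} \approx 8972.4$)
$\left(\frac{219 + 120}{-8 + 82} + 95\right) \left(F - 248\right) = \left(\frac{219 + 120}{-8 + 82} + 95\right) \left(\frac{466565}{52} - 248\right) = \left(\frac{339}{74} + 95\right) \frac{453669}{52} = \frac{7369}{74} \cdot \frac{453669}{52} = \frac{3343086861}{3848}$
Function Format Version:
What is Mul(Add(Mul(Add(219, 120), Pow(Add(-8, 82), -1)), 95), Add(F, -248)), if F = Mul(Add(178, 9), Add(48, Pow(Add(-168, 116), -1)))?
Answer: Rational(3343086861, 3848) ≈ 8.6879e+5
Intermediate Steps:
F = Rational(466565, 52) (F = Mul(187, Add(48, Pow(-52, -1))) = Mul(187, Add(48, Rational(-1, 52))) = Mul(187, Rational(2495, 52)) = Rational(466565, 52) ≈ 8972.4)
Mul(Add(Mul(Add(219, 120), Pow(Add(-8, 82), -1)), 95), Add(F, -248)) = Mul(Add(Mul(Add(219, 120), Pow(Add(-8, 82), -1)), 95), Add(Rational(466565, 52), -248)) = Mul(Add(Mul(339, Pow(74, -1)), 95), Rational(453669, 52)) = Mul(Add(Mul(339, Rational(1, 74)), 95), Rational(453669, 52)) = Mul(Add(Rational(339, 74), 95), Rational(453669, 52)) = Mul(Rational(7369, 74), Rational(453669, 52)) = Rational(3343086861, 3848)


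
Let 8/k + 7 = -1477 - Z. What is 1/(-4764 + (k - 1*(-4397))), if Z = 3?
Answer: -1487/545737 ≈ -0.0027248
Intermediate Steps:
k = -8/1487 (k = 8/(-7 + (-1477 - 1*3)) = 8/(-7 + (-1477 - 3)) = 8/(-7 - 1480) = 8/(-1487) = 8*(-1/1487) = -8/1487 ≈ -0.0053800)
1/(-4764 + (k - 1*(-4397))) = 1/(-4764 + (-8/1487 - 1*(-4397))) = 1/(-4764 + (-8/1487 + 4397)) = 1/(-4764 + 6538331/1487) = 1/(-545737/1487) = -1487/545737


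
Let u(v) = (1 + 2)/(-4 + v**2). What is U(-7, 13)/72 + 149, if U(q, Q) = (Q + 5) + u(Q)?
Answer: 591031/3960 ≈ 149.25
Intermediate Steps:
u(v) = 3/(-4 + v**2)
U(q, Q) = 5 + Q + 3/(-4 + Q**2) (U(q, Q) = (Q + 5) + 3/(-4 + Q**2) = (5 + Q) + 3/(-4 + Q**2) = 5 + Q + 3/(-4 + Q**2))
U(-7, 13)/72 + 149 = ((3 + (-4 + 13**2)*(5 + 13))/(-4 + 13**2))/72 + 149 = ((3 + (-4 + 169)*18)/(-4 + 169))*(1/72) + 149 = ((3 + 165*18)/165)*(1/72) + 149 = ((3 + 2970)/165)*(1/72) + 149 = ((1/165)*2973)*(1/72) + 149 = (991/55)*(1/72) + 149 = 991/3960 + 149 = 591031/3960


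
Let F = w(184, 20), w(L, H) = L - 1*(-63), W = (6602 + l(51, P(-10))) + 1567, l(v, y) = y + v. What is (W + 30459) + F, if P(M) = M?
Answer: 38916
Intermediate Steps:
l(v, y) = v + y
W = 8210 (W = (6602 + (51 - 10)) + 1567 = (6602 + 41) + 1567 = 6643 + 1567 = 8210)
w(L, H) = 63 + L (w(L, H) = L + 63 = 63 + L)
F = 247 (F = 63 + 184 = 247)
(W + 30459) + F = (8210 + 30459) + 247 = 38669 + 247 = 38916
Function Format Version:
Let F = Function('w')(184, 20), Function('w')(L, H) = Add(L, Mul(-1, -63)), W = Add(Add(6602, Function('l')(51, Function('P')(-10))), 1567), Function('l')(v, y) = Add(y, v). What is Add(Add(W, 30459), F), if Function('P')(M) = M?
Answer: 38916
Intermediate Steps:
Function('l')(v, y) = Add(v, y)
W = 8210 (W = Add(Add(6602, Add(51, -10)), 1567) = Add(Add(6602, 41), 1567) = Add(6643, 1567) = 8210)
Function('w')(L, H) = Add(63, L) (Function('w')(L, H) = Add(L, 63) = Add(63, L))
F = 247 (F = Add(63, 184) = 247)
Add(Add(W, 30459), F) = Add(Add(8210, 30459), 247) = Add(38669, 247) = 38916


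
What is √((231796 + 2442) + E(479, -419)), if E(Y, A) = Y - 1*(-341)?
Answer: √235058 ≈ 484.83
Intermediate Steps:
E(Y, A) = 341 + Y (E(Y, A) = Y + 341 = 341 + Y)
√((231796 + 2442) + E(479, -419)) = √((231796 + 2442) + (341 + 479)) = √(234238 + 820) = √235058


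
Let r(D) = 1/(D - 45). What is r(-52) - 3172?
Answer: -307685/97 ≈ -3172.0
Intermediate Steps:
r(D) = 1/(-45 + D)
r(-52) - 3172 = 1/(-45 - 52) - 3172 = 1/(-97) - 3172 = -1/97 - 3172 = -307685/97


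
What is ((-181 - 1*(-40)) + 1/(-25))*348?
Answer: -1227048/25 ≈ -49082.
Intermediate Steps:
((-181 - 1*(-40)) + 1/(-25))*348 = ((-181 + 40) - 1/25)*348 = (-141 - 1/25)*348 = -3526/25*348 = -1227048/25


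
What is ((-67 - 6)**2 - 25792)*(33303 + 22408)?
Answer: -1140014193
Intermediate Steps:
((-67 - 6)**2 - 25792)*(33303 + 22408) = ((-67 - 6*1)**2 - 25792)*55711 = ((-67 - 6)**2 - 25792)*55711 = ((-73)**2 - 25792)*55711 = (5329 - 25792)*55711 = -20463*55711 = -1140014193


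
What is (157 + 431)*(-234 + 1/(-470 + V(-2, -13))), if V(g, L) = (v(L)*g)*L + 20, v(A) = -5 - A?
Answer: -16648926/121 ≈ -1.3759e+5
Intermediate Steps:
V(g, L) = 20 + L*g*(-5 - L) (V(g, L) = ((-5 - L)*g)*L + 20 = (g*(-5 - L))*L + 20 = L*g*(-5 - L) + 20 = 20 + L*g*(-5 - L))
(157 + 431)*(-234 + 1/(-470 + V(-2, -13))) = (157 + 431)*(-234 + 1/(-470 + (20 - 1*(-13)*(-2)*(5 - 13)))) = 588*(-234 + 1/(-470 + (20 - 1*(-13)*(-2)*(-8)))) = 588*(-234 + 1/(-470 + (20 + 208))) = 588*(-234 + 1/(-470 + 228)) = 588*(-234 + 1/(-242)) = 588*(-234 - 1/242) = 588*(-56629/242) = -16648926/121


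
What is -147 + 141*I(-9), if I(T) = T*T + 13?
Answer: 13107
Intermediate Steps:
I(T) = 13 + T² (I(T) = T² + 13 = 13 + T²)
-147 + 141*I(-9) = -147 + 141*(13 + (-9)²) = -147 + 141*(13 + 81) = -147 + 141*94 = -147 + 13254 = 13107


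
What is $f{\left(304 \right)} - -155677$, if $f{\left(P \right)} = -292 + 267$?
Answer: $155652$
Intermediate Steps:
$f{\left(P \right)} = -25$
$f{\left(304 \right)} - -155677 = -25 - -155677 = -25 + \left(-75855 + 231532\right) = -25 + 155677 = 155652$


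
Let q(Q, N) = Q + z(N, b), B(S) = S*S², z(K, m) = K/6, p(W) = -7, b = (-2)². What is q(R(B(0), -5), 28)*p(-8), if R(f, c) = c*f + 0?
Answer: -98/3 ≈ -32.667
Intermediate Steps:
b = 4
z(K, m) = K/6 (z(K, m) = K*(⅙) = K/6)
B(S) = S³
R(f, c) = c*f
q(Q, N) = Q + N/6
q(R(B(0), -5), 28)*p(-8) = (-5*0³ + (⅙)*28)*(-7) = (-5*0 + 14/3)*(-7) = (0 + 14/3)*(-7) = (14/3)*(-7) = -98/3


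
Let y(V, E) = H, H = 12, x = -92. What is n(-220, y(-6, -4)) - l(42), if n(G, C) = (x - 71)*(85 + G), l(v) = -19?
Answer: 22024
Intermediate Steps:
y(V, E) = 12
n(G, C) = -13855 - 163*G (n(G, C) = (-92 - 71)*(85 + G) = -163*(85 + G) = -13855 - 163*G)
n(-220, y(-6, -4)) - l(42) = (-13855 - 163*(-220)) - 1*(-19) = (-13855 + 35860) + 19 = 22005 + 19 = 22024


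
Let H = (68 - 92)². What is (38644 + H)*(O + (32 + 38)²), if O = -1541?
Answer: 131739980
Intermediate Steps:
H = 576 (H = (-24)² = 576)
(38644 + H)*(O + (32 + 38)²) = (38644 + 576)*(-1541 + (32 + 38)²) = 39220*(-1541 + 70²) = 39220*(-1541 + 4900) = 39220*3359 = 131739980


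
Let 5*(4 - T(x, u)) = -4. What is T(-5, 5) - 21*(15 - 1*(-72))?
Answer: -9111/5 ≈ -1822.2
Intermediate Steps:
T(x, u) = 24/5 (T(x, u) = 4 - ⅕*(-4) = 4 + ⅘ = 24/5)
T(-5, 5) - 21*(15 - 1*(-72)) = 24/5 - 21*(15 - 1*(-72)) = 24/5 - 21*(15 + 72) = 24/5 - 21*87 = 24/5 - 1827 = -9111/5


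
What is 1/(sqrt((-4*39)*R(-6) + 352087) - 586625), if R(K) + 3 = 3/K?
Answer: -586625/344128537992 - sqrt(352633)/344128537992 ≈ -1.7064e-6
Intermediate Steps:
R(K) = -3 + 3/K
1/(sqrt((-4*39)*R(-6) + 352087) - 586625) = 1/(sqrt((-4*39)*(-3 + 3/(-6)) + 352087) - 586625) = 1/(sqrt(-156*(-3 + 3*(-1/6)) + 352087) - 586625) = 1/(sqrt(-156*(-3 - 1/2) + 352087) - 586625) = 1/(sqrt(-156*(-7/2) + 352087) - 586625) = 1/(sqrt(546 + 352087) - 586625) = 1/(sqrt(352633) - 586625) = 1/(-586625 + sqrt(352633))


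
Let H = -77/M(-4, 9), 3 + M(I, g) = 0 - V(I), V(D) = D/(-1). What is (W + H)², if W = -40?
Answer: 841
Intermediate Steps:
V(D) = -D (V(D) = D*(-1) = -D)
M(I, g) = -3 + I (M(I, g) = -3 + (0 - (-1)*I) = -3 + (0 + I) = -3 + I)
H = 11 (H = -77/(-3 - 4) = -77/(-7) = -77*(-⅐) = 11)
(W + H)² = (-40 + 11)² = (-29)² = 841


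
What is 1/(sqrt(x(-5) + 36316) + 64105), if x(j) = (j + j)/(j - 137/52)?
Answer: 25449685/1631437638953 - 2*sqrt(1430983721)/1631437638953 ≈ 1.5553e-5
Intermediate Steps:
x(j) = 2*j/(-137/52 + j) (x(j) = (2*j)/(j - 137*1/52) = (2*j)/(j - 137/52) = (2*j)/(-137/52 + j) = 2*j/(-137/52 + j))
1/(sqrt(x(-5) + 36316) + 64105) = 1/(sqrt(104*(-5)/(-137 + 52*(-5)) + 36316) + 64105) = 1/(sqrt(104*(-5)/(-137 - 260) + 36316) + 64105) = 1/(sqrt(104*(-5)/(-397) + 36316) + 64105) = 1/(sqrt(104*(-5)*(-1/397) + 36316) + 64105) = 1/(sqrt(520/397 + 36316) + 64105) = 1/(sqrt(14417972/397) + 64105) = 1/(2*sqrt(1430983721)/397 + 64105) = 1/(64105 + 2*sqrt(1430983721)/397)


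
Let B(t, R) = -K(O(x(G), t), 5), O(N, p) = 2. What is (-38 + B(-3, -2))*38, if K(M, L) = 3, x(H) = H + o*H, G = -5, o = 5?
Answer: -1558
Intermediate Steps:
x(H) = 6*H (x(H) = H + 5*H = 6*H)
B(t, R) = -3 (B(t, R) = -1*3 = -3)
(-38 + B(-3, -2))*38 = (-38 - 3)*38 = -41*38 = -1558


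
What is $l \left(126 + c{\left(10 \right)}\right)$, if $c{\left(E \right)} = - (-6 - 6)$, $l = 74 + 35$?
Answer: $15042$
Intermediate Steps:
$l = 109$
$c{\left(E \right)} = 12$ ($c{\left(E \right)} = - (-6 - 6) = \left(-1\right) \left(-12\right) = 12$)
$l \left(126 + c{\left(10 \right)}\right) = 109 \left(126 + 12\right) = 109 \cdot 138 = 15042$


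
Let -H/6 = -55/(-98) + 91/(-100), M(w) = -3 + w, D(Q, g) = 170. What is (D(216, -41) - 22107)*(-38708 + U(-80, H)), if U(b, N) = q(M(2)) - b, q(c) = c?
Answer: 847404373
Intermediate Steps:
H = 5127/2450 (H = -6*(-55/(-98) + 91/(-100)) = -6*(-55*(-1/98) + 91*(-1/100)) = -6*(55/98 - 91/100) = -6*(-1709/4900) = 5127/2450 ≈ 2.0927)
U(b, N) = -1 - b (U(b, N) = (-3 + 2) - b = -1 - b)
(D(216, -41) - 22107)*(-38708 + U(-80, H)) = (170 - 22107)*(-38708 + (-1 - 1*(-80))) = -21937*(-38708 + (-1 + 80)) = -21937*(-38708 + 79) = -21937*(-38629) = 847404373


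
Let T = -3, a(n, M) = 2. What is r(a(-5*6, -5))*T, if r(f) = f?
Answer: -6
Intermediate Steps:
r(a(-5*6, -5))*T = 2*(-3) = -6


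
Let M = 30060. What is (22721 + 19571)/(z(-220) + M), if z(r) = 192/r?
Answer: 581515/413313 ≈ 1.4070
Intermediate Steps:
(22721 + 19571)/(z(-220) + M) = (22721 + 19571)/(192/(-220) + 30060) = 42292/(192*(-1/220) + 30060) = 42292/(-48/55 + 30060) = 42292/(1653252/55) = 42292*(55/1653252) = 581515/413313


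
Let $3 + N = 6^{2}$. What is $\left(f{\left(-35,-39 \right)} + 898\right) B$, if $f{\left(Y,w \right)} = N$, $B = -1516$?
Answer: $-1411396$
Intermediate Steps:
$N = 33$ ($N = -3 + 6^{2} = -3 + 36 = 33$)
$f{\left(Y,w \right)} = 33$
$\left(f{\left(-35,-39 \right)} + 898\right) B = \left(33 + 898\right) \left(-1516\right) = 931 \left(-1516\right) = -1411396$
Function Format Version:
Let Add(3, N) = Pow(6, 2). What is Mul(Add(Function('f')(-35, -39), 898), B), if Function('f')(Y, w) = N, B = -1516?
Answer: -1411396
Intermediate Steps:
N = 33 (N = Add(-3, Pow(6, 2)) = Add(-3, 36) = 33)
Function('f')(Y, w) = 33
Mul(Add(Function('f')(-35, -39), 898), B) = Mul(Add(33, 898), -1516) = Mul(931, -1516) = -1411396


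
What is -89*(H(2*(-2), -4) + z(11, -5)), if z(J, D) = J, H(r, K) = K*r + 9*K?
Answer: 801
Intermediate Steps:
H(r, K) = 9*K + K*r
-89*(H(2*(-2), -4) + z(11, -5)) = -89*(-4*(9 + 2*(-2)) + 11) = -89*(-4*(9 - 4) + 11) = -89*(-4*5 + 11) = -89*(-20 + 11) = -89*(-9) = 801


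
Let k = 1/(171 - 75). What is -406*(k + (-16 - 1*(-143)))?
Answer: -2475179/48 ≈ -51566.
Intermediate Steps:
k = 1/96 ≈ 0.010417
-406*(k + (-16 - 1*(-143))) = -406*(1/96 + (-16 - 1*(-143))) = -406*(1/96 + (-16 + 143)) = -406*(1/96 + 127) = -406*12193/96 = -2475179/48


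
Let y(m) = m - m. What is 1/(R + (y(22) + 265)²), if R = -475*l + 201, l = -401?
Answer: 1/260901 ≈ 3.8329e-6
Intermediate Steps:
y(m) = 0
R = 190676 (R = -475*(-401) + 201 = 190475 + 201 = 190676)
1/(R + (y(22) + 265)²) = 1/(190676 + (0 + 265)²) = 1/(190676 + 265²) = 1/(190676 + 70225) = 1/260901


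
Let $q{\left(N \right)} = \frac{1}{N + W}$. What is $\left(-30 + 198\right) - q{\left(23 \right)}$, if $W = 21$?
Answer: $\frac{7391}{44} \approx 167.98$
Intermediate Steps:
$q{\left(N \right)} = \frac{1}{21 + N}$ ($q{\left(N \right)} = \frac{1}{N + 21} = \frac{1}{21 + N}$)
$\left(-30 + 198\right) - q{\left(23 \right)} = \left(-30 + 198\right) - \frac{1}{21 + 23} = 168 - \frac{1}{44} = \frac{7391}{44}$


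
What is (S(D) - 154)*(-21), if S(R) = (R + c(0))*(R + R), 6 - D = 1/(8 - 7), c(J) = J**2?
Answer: 2184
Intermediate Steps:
D = 5 (D = 6 - 1/(8 - 7) = 6 - 1/1 = 6 - 1*1 = 6 - 1 = 5)
S(R) = 2*R**2 (S(R) = (R + 0**2)*(R + R) = (R + 0)*(2*R) = R*(2*R) = 2*R**2)
(S(D) - 154)*(-21) = (2*5**2 - 154)*(-21) = (2*25 - 154)*(-21) = (50 - 154)*(-21) = -104*(-21) = 2184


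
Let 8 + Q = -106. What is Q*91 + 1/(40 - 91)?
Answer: -529075/51 ≈ -10374.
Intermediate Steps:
Q = -114 (Q = -8 - 106 = -114)
Q*91 + 1/(40 - 91) = -114*91 + 1/(40 - 91) = -10374 + 1/(-51) = -10374 - 1/51 = -529075/51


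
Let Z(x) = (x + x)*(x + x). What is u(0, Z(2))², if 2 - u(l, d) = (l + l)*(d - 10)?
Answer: 4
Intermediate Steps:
Z(x) = 4*x² (Z(x) = (2*x)*(2*x) = 4*x²)
u(l, d) = 2 - 2*l*(-10 + d) (u(l, d) = 2 - (l + l)*(d - 10) = 2 - 2*l*(-10 + d))
u(0, Z(2))² = (2 + 20*0 - 2*4*2²*0)² = (2 + 0 - 2*4*4*0)² = (2 + 0 - 2*16*0)² = (2 + 0 + 0)² = 2² = 4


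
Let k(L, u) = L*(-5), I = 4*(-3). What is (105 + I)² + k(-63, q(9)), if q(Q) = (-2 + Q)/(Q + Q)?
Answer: 8964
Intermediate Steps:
q(Q) = (-2 + Q)/(2*Q) (q(Q) = (-2 + Q)/((2*Q)) = (-2 + Q)*(1/(2*Q)) = (-2 + Q)/(2*Q))
I = -12
k(L, u) = -5*L
(105 + I)² + k(-63, q(9)) = (105 - 12)² - 5*(-63) = 93² + 315 = 8649 + 315 = 8964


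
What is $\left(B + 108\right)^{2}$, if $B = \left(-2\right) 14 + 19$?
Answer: $9801$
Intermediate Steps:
$B = -9$ ($B = -28 + 19 = -9$)
$\left(B + 108\right)^{2} = \left(-9 + 108\right)^{2} = 99^{2} = 9801$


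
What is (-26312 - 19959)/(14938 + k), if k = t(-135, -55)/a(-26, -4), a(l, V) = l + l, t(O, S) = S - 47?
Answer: -1203046/388439 ≈ -3.0971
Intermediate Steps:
t(O, S) = -47 + S
a(l, V) = 2*l
k = 51/26 (k = (-47 - 55)/((2*(-26))) = -102/(-52) = -102*(-1/52) = 51/26 ≈ 1.9615)
(-26312 - 19959)/(14938 + k) = (-26312 - 19959)/(14938 + 51/26) = -46271/388439/26 = -46271*26/388439 = -1203046/388439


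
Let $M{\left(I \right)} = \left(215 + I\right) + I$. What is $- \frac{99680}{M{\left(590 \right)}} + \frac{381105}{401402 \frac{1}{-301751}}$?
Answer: $- \frac{32092671694817}{111991158} \approx -2.8656 \cdot 10^{5}$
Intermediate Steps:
$M{\left(I \right)} = 215 + 2 I$
$- \frac{99680}{M{\left(590 \right)}} + \frac{381105}{401402 \frac{1}{-301751}} = - \frac{99680}{215 + 2 \cdot 590} + \frac{381105}{401402 \frac{1}{-301751}} = - \frac{99680}{215 + 1180} + \frac{381105}{401402 \left(- \frac{1}{301751}\right)} = - \frac{99680}{1395} + \frac{381105}{- \frac{401402}{301751}} = \left(-99680\right) \frac{1}{1395} + 381105 \left(- \frac{301751}{401402}\right) = - \frac{19936}{279} - \frac{114998814855}{401402} = - \frac{32092671694817}{111991158}$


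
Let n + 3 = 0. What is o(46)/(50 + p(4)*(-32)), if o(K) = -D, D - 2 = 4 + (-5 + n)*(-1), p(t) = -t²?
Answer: -7/281 ≈ -0.024911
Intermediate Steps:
n = -3 (n = -3 + 0 = -3)
D = 14 (D = 2 + (4 + (-5 - 3)*(-1)) = 2 + (4 - 8*(-1)) = 2 + (4 + 8) = 2 + 12 = 14)
o(K) = -14 (o(K) = -1*14 = -14)
o(46)/(50 + p(4)*(-32)) = -14/(50 - 1*4²*(-32)) = -14/(50 - 1*16*(-32)) = -14/(50 - 16*(-32)) = -14/(50 + 512) = -14/562 = -14*1/562 = -7/281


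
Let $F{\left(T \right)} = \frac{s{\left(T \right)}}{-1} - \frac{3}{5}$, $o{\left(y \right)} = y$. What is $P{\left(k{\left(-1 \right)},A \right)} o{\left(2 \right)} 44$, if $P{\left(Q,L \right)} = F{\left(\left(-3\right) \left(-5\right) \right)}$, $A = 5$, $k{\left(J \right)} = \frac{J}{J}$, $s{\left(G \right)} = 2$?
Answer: $- \frac{1144}{5} \approx -228.8$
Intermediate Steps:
$k{\left(J \right)} = 1$
$F{\left(T \right)} = - \frac{13}{5}$ ($F{\left(T \right)} = \frac{2}{-1} - \frac{3}{5} = 2 \left(-1\right) - \frac{3}{5} = -2 - \frac{3}{5} = - \frac{13}{5}$)
$P{\left(Q,L \right)} = - \frac{13}{5}$
$P{\left(k{\left(-1 \right)},A \right)} o{\left(2 \right)} 44 = \left(- \frac{13}{5}\right) 2 \cdot 44 = \left(- \frac{26}{5}\right) 44 = - \frac{1144}{5}$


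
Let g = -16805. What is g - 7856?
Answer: -24661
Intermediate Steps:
g - 7856 = -16805 - 7856 = -24661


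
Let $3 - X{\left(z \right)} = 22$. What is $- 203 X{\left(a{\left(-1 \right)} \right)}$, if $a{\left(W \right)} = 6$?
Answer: $3857$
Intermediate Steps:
$X{\left(z \right)} = -19$ ($X{\left(z \right)} = 3 - 22 = -19$)
$- 203 X{\left(a{\left(-1 \right)} \right)} = \left(-203\right) \left(-19\right) = 3857$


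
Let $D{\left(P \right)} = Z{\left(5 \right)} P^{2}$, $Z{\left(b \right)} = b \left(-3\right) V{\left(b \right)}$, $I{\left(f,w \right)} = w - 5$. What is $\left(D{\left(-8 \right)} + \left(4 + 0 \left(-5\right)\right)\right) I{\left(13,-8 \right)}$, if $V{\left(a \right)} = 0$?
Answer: $-52$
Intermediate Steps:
$I{\left(f,w \right)} = -5 + w$ ($I{\left(f,w \right)} = w - 5 = -5 + w$)
$Z{\left(b \right)} = 0$ ($Z{\left(b \right)} = b \left(-3\right) 0 = - 3 b 0 = 0$)
$D{\left(P \right)} = 0$ ($D{\left(P \right)} = 0 P^{2} = 0$)
$\left(D{\left(-8 \right)} + \left(4 + 0 \left(-5\right)\right)\right) I{\left(13,-8 \right)} = \left(0 + \left(4 + 0 \left(-5\right)\right)\right) \left(-5 - 8\right) = \left(0 + \left(4 + 0\right)\right) \left(-13\right) = \left(0 + 4\right) \left(-13\right) = 4 \left(-13\right) = -52$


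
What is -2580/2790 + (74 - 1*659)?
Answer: -54491/93 ≈ -585.92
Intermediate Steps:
-2580/2790 + (74 - 1*659) = -2580*1/2790 + (74 - 659) = -86/93 - 585 = -54491/93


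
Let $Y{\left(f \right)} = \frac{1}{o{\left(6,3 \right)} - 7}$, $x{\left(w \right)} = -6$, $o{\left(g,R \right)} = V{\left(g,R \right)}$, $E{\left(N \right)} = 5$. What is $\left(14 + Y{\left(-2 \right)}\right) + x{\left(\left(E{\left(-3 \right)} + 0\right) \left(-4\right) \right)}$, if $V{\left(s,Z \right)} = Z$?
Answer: $\frac{31}{4} \approx 7.75$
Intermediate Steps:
$o{\left(g,R \right)} = R$
$Y{\left(f \right)} = - \frac{1}{4}$ ($Y{\left(f \right)} = \frac{1}{3 - 7} = \frac{1}{-4} = - \frac{1}{4}$)
$\left(14 + Y{\left(-2 \right)}\right) + x{\left(\left(E{\left(-3 \right)} + 0\right) \left(-4\right) \right)} = \left(14 - \frac{1}{4}\right) - 6 = \frac{55}{4} - 6 = \frac{31}{4}$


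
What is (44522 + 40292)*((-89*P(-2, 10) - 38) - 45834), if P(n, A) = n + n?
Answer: -3860394024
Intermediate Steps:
P(n, A) = 2*n
(44522 + 40292)*((-89*P(-2, 10) - 38) - 45834) = (44522 + 40292)*((-178*(-2) - 38) - 45834) = 84814*((-89*(-4) - 38) - 45834) = 84814*((356 - 38) - 45834) = 84814*(318 - 45834) = 84814*(-45516) = -3860394024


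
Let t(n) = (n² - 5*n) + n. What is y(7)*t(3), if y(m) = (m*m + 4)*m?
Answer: -1113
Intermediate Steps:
t(n) = n² - 4*n
y(m) = m*(4 + m²) (y(m) = (m² + 4)*m = (4 + m²)*m = m*(4 + m²))
y(7)*t(3) = (7*(4 + 7²))*(3*(-4 + 3)) = (7*(4 + 49))*(3*(-1)) = (7*53)*(-3) = 371*(-3) = -1113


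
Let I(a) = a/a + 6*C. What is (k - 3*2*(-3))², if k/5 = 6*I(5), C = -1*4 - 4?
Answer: 1937664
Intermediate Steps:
C = -8 (C = -4 - 4 = -8)
I(a) = -47 (I(a) = a/a + 6*(-8) = 1 - 48 = -47)
k = -1410 (k = 5*(6*(-47)) = 5*(-282) = -1410)
(k - 3*2*(-3))² = (-1410 - 3*2*(-3))² = (-1410 - 6*(-3))² = (-1410 + 18)² = (-1392)² = 1937664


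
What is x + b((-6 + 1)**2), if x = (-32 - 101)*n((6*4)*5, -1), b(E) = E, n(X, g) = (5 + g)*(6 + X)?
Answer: -67007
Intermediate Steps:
x = -67032 (x = (-32 - 101)*(30 + 5*((6*4)*5) + 6*(-1) + ((6*4)*5)*(-1)) = -133*(30 + 5*(24*5) - 6 + (24*5)*(-1)) = -133*(30 + 5*120 - 6 + 120*(-1)) = -133*(30 + 600 - 6 - 120) = -133*504 = -67032)
x + b((-6 + 1)**2) = -67032 + (-6 + 1)**2 = -67032 + (-5)**2 = -67032 + 25 = -67007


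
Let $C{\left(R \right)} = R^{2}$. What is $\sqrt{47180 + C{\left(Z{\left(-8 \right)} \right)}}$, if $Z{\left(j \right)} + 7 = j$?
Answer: $\sqrt{47405} \approx 217.73$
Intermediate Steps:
$Z{\left(j \right)} = -7 + j$
$\sqrt{47180 + C{\left(Z{\left(-8 \right)} \right)}} = \sqrt{47180 + \left(-7 - 8\right)^{2}} = \sqrt{47180 + \left(-15\right)^{2}} = \sqrt{47180 + 225} = \sqrt{47405}$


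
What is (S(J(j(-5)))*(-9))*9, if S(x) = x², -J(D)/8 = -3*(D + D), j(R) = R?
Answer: -4665600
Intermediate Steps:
J(D) = 48*D (J(D) = -(-24)*(D + D) = -(-24)*2*D = -(-48)*D = 48*D)
(S(J(j(-5)))*(-9))*9 = ((48*(-5))²*(-9))*9 = ((-240)²*(-9))*9 = (57600*(-9))*9 = -518400*9 = -4665600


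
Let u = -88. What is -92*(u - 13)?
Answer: 9292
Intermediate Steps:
-92*(u - 13) = -92*(-88 - 13) = -92*(-101) = 9292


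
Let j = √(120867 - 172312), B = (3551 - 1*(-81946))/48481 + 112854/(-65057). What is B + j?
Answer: 90903555/3154028417 + I*√51445 ≈ 0.028821 + 226.81*I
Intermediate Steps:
B = 90903555/3154028417 (B = (3551 + 81946)*(1/48481) + 112854*(-1/65057) = 85497*(1/48481) - 112854/65057 = 85497/48481 - 112854/65057 = 90903555/3154028417 ≈ 0.028821)
j = I*√51445 (j = √(-51445) = I*√51445 ≈ 226.81*I)
B + j = 90903555/3154028417 + I*√51445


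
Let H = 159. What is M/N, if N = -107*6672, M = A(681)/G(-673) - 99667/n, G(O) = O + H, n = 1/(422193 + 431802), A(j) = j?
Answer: 14583057169497/122315552 ≈ 1.1922e+5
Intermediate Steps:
n = 1/853995 ≈ 1.1710e-6
G(O) = 159 + O (G(O) = O + 159 = 159 + O)
M = -43749171508491/514 (M = 681/(159 - 673) - 99667/1/853995 = 681/(-514) - 99667*853995 = 681*(-1/514) - 85115119665 = -681/514 - 85115119665 = -43749171508491/514 ≈ -8.5115e+10)
N = -713904
M/N = -43749171508491/514/(-713904) = -43749171508491/514*(-1/713904) = 14583057169497/122315552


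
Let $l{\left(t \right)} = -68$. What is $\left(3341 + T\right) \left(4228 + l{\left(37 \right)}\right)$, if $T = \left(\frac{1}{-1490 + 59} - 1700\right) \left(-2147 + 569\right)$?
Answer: $\frac{5329768633280}{477} \approx 1.1174 \cdot 10^{10}$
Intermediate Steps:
$T = \frac{1279600726}{477}$ ($T = \left(\frac{1}{-1431} - 1700\right) \left(-1578\right) = \left(- \frac{1}{1431} - 1700\right) \left(-1578\right) = \left(- \frac{2432701}{1431}\right) \left(-1578\right) = \frac{1279600726}{477} \approx 2.6826 \cdot 10^{6}$)
$\left(3341 + T\right) \left(4228 + l{\left(37 \right)}\right) = \left(3341 + \frac{1279600726}{477}\right) \left(4228 - 68\right) = \frac{1281194383}{477} \cdot 4160 = \frac{5329768633280}{477}$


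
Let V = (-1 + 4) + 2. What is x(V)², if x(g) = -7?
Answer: 49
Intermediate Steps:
V = 5 (V = 3 + 2 = 5)
x(V)² = (-7)² = 49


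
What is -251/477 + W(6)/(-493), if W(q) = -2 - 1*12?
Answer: -117065/235161 ≈ -0.49781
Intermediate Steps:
W(q) = -14 (W(q) = -2 - 12 = -14)
-251/477 + W(6)/(-493) = -251/477 - 14/(-493) = -251*1/477 - 14*(-1/493) = -251/477 + 14/493 = -117065/235161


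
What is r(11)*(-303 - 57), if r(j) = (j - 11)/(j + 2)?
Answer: 0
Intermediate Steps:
r(j) = (-11 + j)/(2 + j)
r(11)*(-303 - 57) = ((-11 + 11)/(2 + 11))*(-303 - 57) = (0/13)*(-360) = ((1/13)*0)*(-360) = 0*(-360) = 0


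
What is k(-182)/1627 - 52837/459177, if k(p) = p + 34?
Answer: -153923995/747080979 ≈ -0.20603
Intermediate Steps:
k(p) = 34 + p
k(-182)/1627 - 52837/459177 = (34 - 182)/1627 - 52837/459177 = -148*1/1627 - 52837*1/459177 = -148/1627 - 52837/459177 = -153923995/747080979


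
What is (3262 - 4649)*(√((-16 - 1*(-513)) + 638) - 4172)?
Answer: 5786564 - 1387*√1135 ≈ 5.7398e+6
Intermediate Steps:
(3262 - 4649)*(√((-16 - 1*(-513)) + 638) - 4172) = -1387*(√((-16 + 513) + 638) - 4172) = -1387*(√(497 + 638) - 4172) = -1387*(√1135 - 4172) = -1387*(-4172 + √1135) = 5786564 - 1387*√1135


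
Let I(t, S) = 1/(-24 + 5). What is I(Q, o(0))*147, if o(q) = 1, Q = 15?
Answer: -147/19 ≈ -7.7368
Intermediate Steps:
I(t, S) = -1/19 (I(t, S) = 1/(-19) = -1/19)
I(Q, o(0))*147 = -1/19*147 = -147/19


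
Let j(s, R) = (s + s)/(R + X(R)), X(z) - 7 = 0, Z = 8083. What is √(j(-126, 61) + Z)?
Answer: 2*√583729/17 ≈ 89.885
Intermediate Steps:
X(z) = 7 (X(z) = 7 + 0 = 7)
j(s, R) = 2*s/(7 + R) (j(s, R) = (s + s)/(R + 7) = (2*s)/(7 + R) = 2*s/(7 + R))
√(j(-126, 61) + Z) = √(2*(-126)/(7 + 61) + 8083) = √(2*(-126)/68 + 8083) = √(2*(-126)*(1/68) + 8083) = √(-63/17 + 8083) = √(137348/17) = 2*√583729/17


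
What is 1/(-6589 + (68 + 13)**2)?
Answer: -1/28 ≈ -0.035714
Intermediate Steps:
1/(-6589 + (68 + 13)**2) = 1/(-6589 + 81**2) = 1/(-6589 + 6561) = 1/(-28) = -1/28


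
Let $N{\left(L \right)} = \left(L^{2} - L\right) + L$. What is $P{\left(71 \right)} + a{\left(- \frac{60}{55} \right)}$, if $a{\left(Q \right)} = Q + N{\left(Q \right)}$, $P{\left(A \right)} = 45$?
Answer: $\frac{5457}{121} \approx 45.099$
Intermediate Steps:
$N{\left(L \right)} = L^{2}$
$a{\left(Q \right)} = Q + Q^{2}$
$P{\left(71 \right)} + a{\left(- \frac{60}{55} \right)} = 45 + - \frac{60}{55} \left(1 - \frac{60}{55}\right) = 45 + \left(-60\right) \frac{1}{55} \left(1 - \frac{12}{11}\right) = 45 - \frac{12 \left(1 - \frac{12}{11}\right)}{11} = 45 - - \frac{12}{121} = 45 + \frac{12}{121} = \frac{5457}{121}$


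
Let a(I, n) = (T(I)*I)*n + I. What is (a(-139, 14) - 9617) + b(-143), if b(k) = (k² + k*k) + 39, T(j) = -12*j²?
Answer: 451215173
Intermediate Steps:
a(I, n) = I - 12*n*I³ (a(I, n) = ((-12*I²)*I)*n + I = (-12*I³)*n + I = -12*n*I³ + I = I - 12*n*I³)
b(k) = 39 + 2*k² (b(k) = (k² + k²) + 39 = 2*k² + 39 = 39 + 2*k²)
(a(-139, 14) - 9617) + b(-143) = ((-139 - 12*14*(-139)³) - 9617) + (39 + 2*(-143)²) = ((-139 - 12*14*(-2685619)) - 9617) + (39 + 2*20449) = ((-139 + 451183992) - 9617) + (39 + 40898) = (451183853 - 9617) + 40937 = 451174236 + 40937 = 451215173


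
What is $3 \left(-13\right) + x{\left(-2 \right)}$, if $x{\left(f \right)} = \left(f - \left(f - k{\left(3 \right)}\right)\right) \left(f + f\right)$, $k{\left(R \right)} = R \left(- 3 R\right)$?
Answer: $69$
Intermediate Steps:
$k{\left(R \right)} = - 3 R^{2}$
$x{\left(f \right)} = - 54 f$ ($x{\left(f \right)} = \left(f - \left(27 + f\right)\right) \left(f + f\right) = \left(f - \left(27 + f\right)\right) 2 f = - 27 \cdot 2 f = - 54 f$)
$3 \left(-13\right) + x{\left(-2 \right)} = 3 \left(-13\right) - -108 = -39 + 108 = 69$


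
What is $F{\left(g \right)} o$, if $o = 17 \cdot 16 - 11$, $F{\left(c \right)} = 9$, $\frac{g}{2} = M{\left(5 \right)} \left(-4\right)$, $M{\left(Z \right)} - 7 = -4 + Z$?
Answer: $2349$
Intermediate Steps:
$M{\left(Z \right)} = 3 + Z$ ($M{\left(Z \right)} = 7 + \left(-4 + Z\right) = 3 + Z$)
$g = -64$ ($g = 2 \left(3 + 5\right) \left(-4\right) = 2 \cdot 8 \left(-4\right) = 2 \left(-32\right) = -64$)
$o = 261$ ($o = 272 - 11 = 261$)
$F{\left(g \right)} o = 9 \cdot 261 = 2349$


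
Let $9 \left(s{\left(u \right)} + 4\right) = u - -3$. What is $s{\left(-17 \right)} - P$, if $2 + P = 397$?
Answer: $- \frac{3605}{9} \approx -400.56$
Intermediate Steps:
$P = 395$ ($P = -2 + 397 = 395$)
$s{\left(u \right)} = - \frac{11}{3} + \frac{u}{9}$ ($s{\left(u \right)} = -4 + \frac{u - -3}{9} = -4 + \frac{u + 3}{9} = -4 + \frac{3 + u}{9} = -4 + \left(\frac{1}{3} + \frac{u}{9}\right) = - \frac{11}{3} + \frac{u}{9}$)
$s{\left(-17 \right)} - P = \left(- \frac{11}{3} + \frac{1}{9} \left(-17\right)\right) - 395 = \left(- \frac{11}{3} - \frac{17}{9}\right) - 395 = - \frac{50}{9} - 395 = - \frac{3605}{9}$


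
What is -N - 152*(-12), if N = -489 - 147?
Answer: 2460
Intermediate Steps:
N = -636
-N - 152*(-12) = -1*(-636) - 152*(-12) = 636 + 1824 = 2460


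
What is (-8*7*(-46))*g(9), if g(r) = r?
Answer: 23184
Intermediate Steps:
(-8*7*(-46))*g(9) = (-8*7*(-46))*9 = -56*(-46)*9 = 2576*9 = 23184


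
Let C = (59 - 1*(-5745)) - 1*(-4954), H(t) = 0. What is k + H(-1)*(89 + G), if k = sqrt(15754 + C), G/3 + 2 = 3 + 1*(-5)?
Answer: 4*sqrt(1657) ≈ 162.82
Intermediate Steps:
C = 10758 (C = (59 + 5745) + 4954 = 5804 + 4954 = 10758)
G = -12 (G = -6 + 3*(3 + 1*(-5)) = -6 + 3*(3 - 5) = -6 + 3*(-2) = -6 - 6 = -12)
k = 4*sqrt(1657) (k = sqrt(15754 + 10758) = sqrt(26512) = 4*sqrt(1657) ≈ 162.82)
k + H(-1)*(89 + G) = 4*sqrt(1657) + 0*(89 - 12) = 4*sqrt(1657) + 0*77 = 4*sqrt(1657) + 0 = 4*sqrt(1657)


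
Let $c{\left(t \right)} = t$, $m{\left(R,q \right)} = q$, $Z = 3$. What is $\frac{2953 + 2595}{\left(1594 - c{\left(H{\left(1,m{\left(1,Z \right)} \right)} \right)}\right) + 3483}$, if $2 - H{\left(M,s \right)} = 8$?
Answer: $\frac{5548}{5083} \approx 1.0915$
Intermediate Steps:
$H{\left(M,s \right)} = -6$ ($H{\left(M,s \right)} = 2 - 8 = -6$)
$\frac{2953 + 2595}{\left(1594 - c{\left(H{\left(1,m{\left(1,Z \right)} \right)} \right)}\right) + 3483} = \frac{2953 + 2595}{\left(1594 - -6\right) + 3483} = \frac{5548}{\left(1594 + 6\right) + 3483} = \frac{5548}{1600 + 3483} = \frac{5548}{5083}$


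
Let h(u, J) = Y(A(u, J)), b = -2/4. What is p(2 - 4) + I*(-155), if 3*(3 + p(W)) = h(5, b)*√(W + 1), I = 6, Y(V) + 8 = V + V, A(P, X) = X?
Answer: -933 - 3*I ≈ -933.0 - 3.0*I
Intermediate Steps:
b = -½ (b = -2*¼ = -½ ≈ -0.50000)
Y(V) = -8 + 2*V (Y(V) = -8 + (V + V) = -8 + 2*V)
h(u, J) = -8 + 2*J
p(W) = -3 - 3*√(1 + W) (p(W) = -3 + ((-8 + 2*(-½))*√(W + 1))/3 = -3 + ((-8 - 1)*√(1 + W))/3 = -3 + (-9*√(1 + W))/3 = -3 - 3*√(1 + W))
p(2 - 4) + I*(-155) = (-3 - 3*√(1 + (2 - 4))) + 6*(-155) = (-3 - 3*√(1 - 2)) - 930 = (-3 - 3*I) - 930 = -933 - 3*I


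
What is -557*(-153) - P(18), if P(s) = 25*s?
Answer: 84771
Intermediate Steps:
-557*(-153) - P(18) = -557*(-153) - 25*18 = 85221 - 1*450 = 85221 - 450 = 84771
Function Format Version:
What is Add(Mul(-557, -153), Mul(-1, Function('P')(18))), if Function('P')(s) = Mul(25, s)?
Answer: 84771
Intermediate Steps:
Add(Mul(-557, -153), Mul(-1, Function('P')(18))) = Add(Mul(-557, -153), Mul(-1, Mul(25, 18))) = Add(85221, Mul(-1, 450)) = Add(85221, -450) = 84771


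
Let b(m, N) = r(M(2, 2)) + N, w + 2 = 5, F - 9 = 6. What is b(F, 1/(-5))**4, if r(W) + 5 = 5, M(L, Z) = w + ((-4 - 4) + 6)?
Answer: 1/625 ≈ 0.0016000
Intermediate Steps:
F = 15 (F = 9 + 6 = 15)
w = 3 (w = -2 + 5 = 3)
M(L, Z) = 1 (M(L, Z) = 3 + ((-4 - 4) + 6) = 3 + (-8 + 6) = 3 - 2 = 1)
r(W) = 0 (r(W) = -5 + 5 = 0)
b(m, N) = N (b(m, N) = 0 + N = N)
b(F, 1/(-5))**4 = (1/(-5))**4 = (-1/5)**4 = 1/625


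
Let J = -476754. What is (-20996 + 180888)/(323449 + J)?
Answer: -159892/153305 ≈ -1.0430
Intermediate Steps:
(-20996 + 180888)/(323449 + J) = (-20996 + 180888)/(323449 - 476754) = 159892/(-153305) = 159892*(-1/153305) = -159892/153305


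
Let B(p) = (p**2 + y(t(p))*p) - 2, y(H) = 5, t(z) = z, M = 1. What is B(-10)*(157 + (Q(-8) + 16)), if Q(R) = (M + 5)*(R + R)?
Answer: 3696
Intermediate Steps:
Q(R) = 12*R (Q(R) = (1 + 5)*(R + R) = 6*(2*R) = 12*R)
B(p) = -2 + p**2 + 5*p (B(p) = (p**2 + 5*p) - 2 = -2 + p**2 + 5*p)
B(-10)*(157 + (Q(-8) + 16)) = (-2 + (-10)**2 + 5*(-10))*(157 + (12*(-8) + 16)) = (-2 + 100 - 50)*(157 + (-96 + 16)) = 48*(157 - 80) = 48*77 = 3696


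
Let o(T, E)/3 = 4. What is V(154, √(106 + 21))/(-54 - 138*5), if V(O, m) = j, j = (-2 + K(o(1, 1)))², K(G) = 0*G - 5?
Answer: -49/744 ≈ -0.065860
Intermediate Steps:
o(T, E) = 12 (o(T, E) = 3*4 = 12)
K(G) = -5 (K(G) = 0 - 5 = -5)
j = 49 (j = (-2 - 5)² = (-7)² = 49)
V(O, m) = 49
V(154, √(106 + 21))/(-54 - 138*5) = 49/(-54 - 138*5) = 49/(-54 - 690) = 49/(-744) = 49*(-1/744) = -49/744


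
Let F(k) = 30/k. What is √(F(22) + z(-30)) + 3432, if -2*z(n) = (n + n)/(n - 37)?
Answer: 3432 + 15*√2211/737 ≈ 3433.0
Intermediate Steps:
z(n) = -n/(-37 + n) (z(n) = -(n + n)/(2*(n - 37)) = -2*n/(2*(-37 + n)) = -n/(-37 + n))
√(F(22) + z(-30)) + 3432 = √(30/22 - 1*(-30)/(-37 - 30)) + 3432 = √(30*(1/22) - 1*(-30)/(-67)) + 3432 = √(15/11 - 1*(-30)*(-1/67)) + 3432 = √(15/11 - 30/67) + 3432 = √(675/737) + 3432 = 15*√2211/737 + 3432 = 3432 + 15*√2211/737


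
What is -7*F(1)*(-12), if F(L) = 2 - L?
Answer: 84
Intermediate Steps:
-7*F(1)*(-12) = -7*(2 - 1*1)*(-12) = -7*(2 - 1)*(-12) = -7*1*(-12) = -7*(-12) = 84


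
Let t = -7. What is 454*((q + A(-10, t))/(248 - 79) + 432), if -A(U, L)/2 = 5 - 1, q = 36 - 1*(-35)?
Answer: 33174234/169 ≈ 1.9630e+5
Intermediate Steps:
q = 71 (q = 36 + 35 = 71)
A(U, L) = -8 (A(U, L) = -2*(5 - 1) = -2*4 = -8)
454*((q + A(-10, t))/(248 - 79) + 432) = 454*((71 - 8)/(248 - 79) + 432) = 454*(63/169 + 432) = 454*(73071/169) = 33174234/169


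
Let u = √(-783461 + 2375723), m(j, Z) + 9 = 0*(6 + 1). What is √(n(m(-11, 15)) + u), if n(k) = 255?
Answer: √(255 + 3*√176918) ≈ 38.947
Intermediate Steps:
m(j, Z) = -9 (m(j, Z) = -9 + 0*(6 + 1) = -9 + 0*7 = -9 + 0 = -9)
u = 3*√176918 (u = √1592262 = 3*√176918 ≈ 1261.8)
√(n(m(-11, 15)) + u) = √(255 + 3*√176918)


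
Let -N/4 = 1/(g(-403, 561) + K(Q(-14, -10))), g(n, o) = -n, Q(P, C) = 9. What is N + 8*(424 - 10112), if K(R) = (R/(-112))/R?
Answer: -3498143488/45135 ≈ -77504.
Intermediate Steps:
K(R) = -1/112 (K(R) = (R*(-1/112))/R = (-R/112)/R = -1/112)
N = -448/45135 (N = -4/(-1*(-403) - 1/112) = -4/(403 - 1/112) = -4/45135/112 = -4*112/45135 = -448/45135 ≈ -0.0099258)
N + 8*(424 - 10112) = -448/45135 + 8*(424 - 10112) = -448/45135 + 8*(-9688) = -448/45135 - 77504 = -3498143488/45135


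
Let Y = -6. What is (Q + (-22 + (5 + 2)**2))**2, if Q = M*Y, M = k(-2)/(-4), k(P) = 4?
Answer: 1089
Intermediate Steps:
M = -1 (M = 4/(-4) = 4*(-1/4) = -1)
Q = 6 (Q = -1*(-6) = 6)
(Q + (-22 + (5 + 2)**2))**2 = (6 + (-22 + (5 + 2)**2))**2 = (6 + (-22 + 7**2))**2 = (6 + (-22 + 49))**2 = (6 + 27)**2 = 33**2 = 1089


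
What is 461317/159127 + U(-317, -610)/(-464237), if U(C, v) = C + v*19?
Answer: 216055145318/73872641099 ≈ 2.9247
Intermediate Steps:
U(C, v) = C + 19*v
461317/159127 + U(-317, -610)/(-464237) = 461317/159127 + (-317 + 19*(-610))/(-464237) = 461317*(1/159127) + (-317 - 11590)*(-1/464237) = 461317/159127 - 11907*(-1/464237) = 461317/159127 + 11907/464237 = 216055145318/73872641099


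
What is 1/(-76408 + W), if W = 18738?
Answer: -1/57670 ≈ -1.7340e-5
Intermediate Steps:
1/(-76408 + W) = 1/(-76408 + 18738) = 1/(-57670) = -1/57670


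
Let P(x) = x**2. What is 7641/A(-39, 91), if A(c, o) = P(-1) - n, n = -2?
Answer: 2547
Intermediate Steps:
A(c, o) = 3 (A(c, o) = (-1)**2 - 1*(-2) = 1 + 2 = 3)
7641/A(-39, 91) = 7641/3 = 7641*(1/3) = 2547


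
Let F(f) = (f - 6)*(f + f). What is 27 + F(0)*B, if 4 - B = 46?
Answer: 27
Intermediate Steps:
B = -42 (B = 4 - 1*46 = 4 - 46 = -42)
F(f) = 2*f*(-6 + f) (F(f) = (-6 + f)*(2*f) = 2*f*(-6 + f))
27 + F(0)*B = 27 + (2*0*(-6 + 0))*(-42) = 27 + (2*0*(-6))*(-42) = 27 + 0*(-42) = 27 + 0 = 27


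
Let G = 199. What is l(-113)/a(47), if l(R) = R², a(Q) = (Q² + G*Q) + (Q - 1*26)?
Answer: 12769/11583 ≈ 1.1024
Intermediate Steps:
a(Q) = -26 + Q² + 200*Q (a(Q) = (Q² + 199*Q) + (Q - 1*26) = (Q² + 199*Q) + (Q - 26) = (Q² + 199*Q) + (-26 + Q) = -26 + Q² + 200*Q)
l(-113)/a(47) = (-113)²/(-26 + 47² + 200*47) = 12769/(-26 + 2209 + 9400) = 12769/11583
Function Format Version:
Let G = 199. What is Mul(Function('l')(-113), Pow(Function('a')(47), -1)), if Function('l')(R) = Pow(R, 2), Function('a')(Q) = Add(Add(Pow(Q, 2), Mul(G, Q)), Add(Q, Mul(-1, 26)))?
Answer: Rational(12769, 11583) ≈ 1.1024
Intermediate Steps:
Function('a')(Q) = Add(-26, Pow(Q, 2), Mul(200, Q)) (Function('a')(Q) = Add(Add(Pow(Q, 2), Mul(199, Q)), Add(Q, Mul(-1, 26))) = Add(Add(Pow(Q, 2), Mul(199, Q)), Add(Q, -26)) = Add(Add(Pow(Q, 2), Mul(199, Q)), Add(-26, Q)) = Add(-26, Pow(Q, 2), Mul(200, Q)))
Mul(Function('l')(-113), Pow(Function('a')(47), -1)) = Mul(Pow(-113, 2), Pow(Add(-26, Pow(47, 2), Mul(200, 47)), -1)) = Mul(12769, Pow(Add(-26, 2209, 9400), -1)) = Mul(12769, Pow(11583, -1)) = Mul(12769, Rational(1, 11583)) = Rational(12769, 11583)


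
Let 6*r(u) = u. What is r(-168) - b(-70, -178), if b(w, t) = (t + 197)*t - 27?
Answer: 3381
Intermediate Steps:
r(u) = u/6
b(w, t) = -27 + t*(197 + t) (b(w, t) = (197 + t)*t - 27 = t*(197 + t) - 27 = -27 + t*(197 + t))
r(-168) - b(-70, -178) = (⅙)*(-168) - (-27 + (-178)² + 197*(-178)) = -28 - (-27 + 31684 - 35066) = -28 - 1*(-3409) = -28 + 3409 = 3381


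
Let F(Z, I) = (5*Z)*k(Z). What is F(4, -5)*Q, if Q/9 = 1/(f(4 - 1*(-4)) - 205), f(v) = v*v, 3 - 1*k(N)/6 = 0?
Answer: -1080/47 ≈ -22.979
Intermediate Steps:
k(N) = 18 (k(N) = 18 - 6*0 = 18 + 0 = 18)
F(Z, I) = 90*Z (F(Z, I) = (5*Z)*18 = 90*Z)
f(v) = v²
Q = -3/47 (Q = 9/((4 - 1*(-4))² - 205) = 9/((4 + 4)² - 205) = 9/(8² - 205) = 9/(64 - 205) = 9/(-141) = 9*(-1/141) = -3/47 ≈ -0.063830)
F(4, -5)*Q = (90*4)*(-3/47) = 360*(-3/47) = -1080/47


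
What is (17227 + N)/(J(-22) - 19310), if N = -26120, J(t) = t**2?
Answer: 8893/18826 ≈ 0.47238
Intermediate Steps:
(17227 + N)/(J(-22) - 19310) = (17227 - 26120)/((-22)**2 - 19310) = -8893/(484 - 19310) = -8893/(-18826) = -8893*(-1/18826) = 8893/18826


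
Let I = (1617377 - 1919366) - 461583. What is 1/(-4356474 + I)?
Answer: -1/5120046 ≈ -1.9531e-7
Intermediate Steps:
I = -763572 (I = -301989 - 461583 = -763572)
1/(-4356474 + I) = 1/(-4356474 - 763572) = 1/(-5120046) = -1/5120046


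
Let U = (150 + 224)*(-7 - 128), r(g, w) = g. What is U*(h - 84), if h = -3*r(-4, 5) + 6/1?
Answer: 3332340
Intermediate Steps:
h = 18 (h = -3*(-4) + 6/1 = 12 + 6*1 = 12 + 6 = 18)
U = -50490 (U = 374*(-135) = -50490)
U*(h - 84) = -50490*(18 - 84) = -50490*(-66) = 3332340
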